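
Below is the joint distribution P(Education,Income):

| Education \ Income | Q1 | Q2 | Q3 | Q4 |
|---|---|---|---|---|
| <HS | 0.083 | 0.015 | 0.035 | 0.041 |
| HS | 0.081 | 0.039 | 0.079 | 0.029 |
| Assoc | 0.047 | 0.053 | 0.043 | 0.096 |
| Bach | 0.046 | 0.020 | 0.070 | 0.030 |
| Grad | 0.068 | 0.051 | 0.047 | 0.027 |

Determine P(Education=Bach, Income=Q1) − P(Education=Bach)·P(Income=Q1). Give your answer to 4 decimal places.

P(Education=Bach) = 0.046 + 0.020 + 0.070 + 0.030 = 0.166.
P(Income=Q1) = 0.083 + 0.081 + 0.047 + 0.046 + 0.068 = 0.325.
P(Education=Bach, Income=Q1) − P(Education=Bach)P(Income=Q1) = 0.046 − 0.166×0.325 = -0.0080.

-0.0080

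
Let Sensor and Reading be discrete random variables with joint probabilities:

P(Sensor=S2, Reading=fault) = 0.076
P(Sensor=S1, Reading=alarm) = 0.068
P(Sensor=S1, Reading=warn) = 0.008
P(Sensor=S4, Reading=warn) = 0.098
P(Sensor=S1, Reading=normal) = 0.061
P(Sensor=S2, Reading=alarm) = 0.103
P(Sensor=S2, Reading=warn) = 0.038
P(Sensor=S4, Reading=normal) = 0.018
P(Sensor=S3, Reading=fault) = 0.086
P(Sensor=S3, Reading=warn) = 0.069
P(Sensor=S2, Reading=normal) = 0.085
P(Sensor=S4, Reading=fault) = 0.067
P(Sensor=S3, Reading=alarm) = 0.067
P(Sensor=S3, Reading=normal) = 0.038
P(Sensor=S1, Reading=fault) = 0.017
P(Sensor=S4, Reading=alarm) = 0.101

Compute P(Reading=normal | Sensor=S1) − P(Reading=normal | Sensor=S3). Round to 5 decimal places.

0.24995

P(Sensor=S1) = 0.061 + 0.008 + 0.068 + 0.017 = 0.154; P(Reading=normal | Sensor=S1) = 0.061/0.154 = 0.396104.
P(Sensor=S3) = 0.038 + 0.069 + 0.067 + 0.086 = 0.260; P(Reading=normal | Sensor=S3) = 0.038/0.260 = 0.146154.
Difference = 0.24995.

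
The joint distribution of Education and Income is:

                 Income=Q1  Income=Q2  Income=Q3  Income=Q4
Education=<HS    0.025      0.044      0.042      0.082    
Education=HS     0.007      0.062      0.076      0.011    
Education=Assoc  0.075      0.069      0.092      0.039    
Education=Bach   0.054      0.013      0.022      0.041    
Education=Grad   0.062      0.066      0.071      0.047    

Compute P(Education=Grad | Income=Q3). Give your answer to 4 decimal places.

P(Income=Q3) = 0.042 + 0.076 + 0.092 + 0.022 + 0.071 = 0.303.
P(Education=Grad | Income=Q3) = 0.071/0.303 = 0.2343.

0.2343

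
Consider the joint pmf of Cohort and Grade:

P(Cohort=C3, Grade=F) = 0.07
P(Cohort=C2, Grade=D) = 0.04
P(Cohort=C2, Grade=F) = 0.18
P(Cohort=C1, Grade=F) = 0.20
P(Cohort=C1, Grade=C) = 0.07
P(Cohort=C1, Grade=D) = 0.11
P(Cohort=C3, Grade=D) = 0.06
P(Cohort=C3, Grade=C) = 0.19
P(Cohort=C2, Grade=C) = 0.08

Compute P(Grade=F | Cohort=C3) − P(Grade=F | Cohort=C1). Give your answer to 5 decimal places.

P(Cohort=C3) = 0.19 + 0.06 + 0.07 = 0.32; P(Grade=F | Cohort=C3) = 0.07/0.32 = 0.218750.
P(Cohort=C1) = 0.07 + 0.11 + 0.20 = 0.38; P(Grade=F | Cohort=C1) = 0.20/0.38 = 0.526316.
Difference = -0.30757.

-0.30757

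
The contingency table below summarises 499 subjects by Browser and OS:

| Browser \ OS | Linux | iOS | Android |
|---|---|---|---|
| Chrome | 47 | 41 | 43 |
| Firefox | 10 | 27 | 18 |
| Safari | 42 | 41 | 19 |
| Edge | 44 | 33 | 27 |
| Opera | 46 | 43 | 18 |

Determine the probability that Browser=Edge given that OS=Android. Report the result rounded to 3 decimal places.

Total with OS=Android: 43 + 18 + 19 + 27 + 18 = 125.
P(Browser=Edge | OS=Android) = 27/125 = 0.216.

0.216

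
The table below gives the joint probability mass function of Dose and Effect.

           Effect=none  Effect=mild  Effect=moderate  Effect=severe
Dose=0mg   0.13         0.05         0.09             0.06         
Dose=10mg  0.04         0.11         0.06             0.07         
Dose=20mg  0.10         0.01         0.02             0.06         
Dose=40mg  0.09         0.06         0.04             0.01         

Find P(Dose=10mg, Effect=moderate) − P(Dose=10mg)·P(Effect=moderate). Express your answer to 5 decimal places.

0.00120

P(Dose=10mg) = 0.04 + 0.11 + 0.06 + 0.07 = 0.28.
P(Effect=moderate) = 0.09 + 0.06 + 0.02 + 0.04 = 0.21.
P(Dose=10mg, Effect=moderate) − P(Dose=10mg)P(Effect=moderate) = 0.06 − 0.28×0.21 = 0.00120.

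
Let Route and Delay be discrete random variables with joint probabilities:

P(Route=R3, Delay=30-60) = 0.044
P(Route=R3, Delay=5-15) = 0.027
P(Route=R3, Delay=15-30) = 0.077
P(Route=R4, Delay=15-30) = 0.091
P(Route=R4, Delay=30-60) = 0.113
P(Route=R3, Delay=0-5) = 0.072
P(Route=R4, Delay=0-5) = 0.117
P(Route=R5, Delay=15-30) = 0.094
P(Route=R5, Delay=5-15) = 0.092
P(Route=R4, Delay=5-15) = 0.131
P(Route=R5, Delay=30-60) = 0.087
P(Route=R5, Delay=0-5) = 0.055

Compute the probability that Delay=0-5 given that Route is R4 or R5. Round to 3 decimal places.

0.221

P(Route=R4) = 0.117 + 0.131 + 0.091 + 0.113 = 0.452.
P(Route=R5) = 0.055 + 0.092 + 0.094 + 0.087 = 0.328.
P(Route ∈ {R4, R5}) = 0.452 + 0.328 = 0.780; P(Delay=0-5, Route ∈ {R4, R5}) = 0.117 + 0.055 = 0.172.
P(Delay=0-5 | Route ∈ {R4, R5}) = 0.172/0.780 = 0.221.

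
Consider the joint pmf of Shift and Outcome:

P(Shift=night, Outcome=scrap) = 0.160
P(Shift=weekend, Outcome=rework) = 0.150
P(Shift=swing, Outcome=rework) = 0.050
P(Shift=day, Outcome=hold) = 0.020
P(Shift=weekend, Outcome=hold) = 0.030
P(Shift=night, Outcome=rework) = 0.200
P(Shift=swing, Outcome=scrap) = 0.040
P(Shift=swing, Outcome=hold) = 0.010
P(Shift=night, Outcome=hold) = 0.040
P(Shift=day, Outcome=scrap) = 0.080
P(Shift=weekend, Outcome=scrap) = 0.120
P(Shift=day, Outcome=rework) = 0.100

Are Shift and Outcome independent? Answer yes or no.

Every cell satisfies P(Shift,Outcome) = P(Shift)·P(Outcome). For instance P(Shift=night) = 0.400, P(Outcome=rework) = 0.500, and 0.400×0.500 = 0.200 matches the joint entry. So Shift and Outcome are independent.

yes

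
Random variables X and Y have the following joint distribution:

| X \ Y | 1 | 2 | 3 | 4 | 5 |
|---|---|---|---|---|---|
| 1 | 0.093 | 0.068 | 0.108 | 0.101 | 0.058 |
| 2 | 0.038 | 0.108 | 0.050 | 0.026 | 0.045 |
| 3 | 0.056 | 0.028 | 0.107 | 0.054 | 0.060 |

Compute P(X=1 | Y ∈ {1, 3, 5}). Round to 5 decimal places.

0.42114

P(Y=1) = 0.093 + 0.038 + 0.056 = 0.187.
P(Y=3) = 0.108 + 0.050 + 0.107 = 0.265.
P(Y=5) = 0.058 + 0.045 + 0.060 = 0.163.
P(Y ∈ {1, 3, 5}) = 0.187 + 0.265 + 0.163 = 0.615; P(X=1, Y ∈ {1, 3, 5}) = 0.093 + 0.108 + 0.058 = 0.259.
P(X=1 | Y ∈ {1, 3, 5}) = 0.259/0.615 = 0.42114.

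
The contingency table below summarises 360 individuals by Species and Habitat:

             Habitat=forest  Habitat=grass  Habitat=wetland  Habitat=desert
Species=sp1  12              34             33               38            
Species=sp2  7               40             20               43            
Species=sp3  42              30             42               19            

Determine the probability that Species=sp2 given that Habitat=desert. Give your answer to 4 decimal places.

0.4300

Total with Habitat=desert: 38 + 43 + 19 = 100.
P(Species=sp2 | Habitat=desert) = 43/100 = 0.4300.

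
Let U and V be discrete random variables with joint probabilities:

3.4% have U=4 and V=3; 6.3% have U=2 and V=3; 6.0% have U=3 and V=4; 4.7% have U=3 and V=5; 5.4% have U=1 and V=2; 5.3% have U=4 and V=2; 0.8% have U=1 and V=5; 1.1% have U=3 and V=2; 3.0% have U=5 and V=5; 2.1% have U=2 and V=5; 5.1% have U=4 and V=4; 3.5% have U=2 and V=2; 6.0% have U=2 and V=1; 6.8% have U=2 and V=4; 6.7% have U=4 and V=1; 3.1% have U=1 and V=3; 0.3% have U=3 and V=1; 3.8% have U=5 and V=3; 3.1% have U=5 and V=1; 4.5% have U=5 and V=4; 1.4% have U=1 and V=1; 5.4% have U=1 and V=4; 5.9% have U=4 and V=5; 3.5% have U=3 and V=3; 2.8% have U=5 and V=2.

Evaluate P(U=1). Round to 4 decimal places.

P(U=1) = 0.014 + 0.054 + 0.031 + 0.054 + 0.008 = 0.161.

0.1610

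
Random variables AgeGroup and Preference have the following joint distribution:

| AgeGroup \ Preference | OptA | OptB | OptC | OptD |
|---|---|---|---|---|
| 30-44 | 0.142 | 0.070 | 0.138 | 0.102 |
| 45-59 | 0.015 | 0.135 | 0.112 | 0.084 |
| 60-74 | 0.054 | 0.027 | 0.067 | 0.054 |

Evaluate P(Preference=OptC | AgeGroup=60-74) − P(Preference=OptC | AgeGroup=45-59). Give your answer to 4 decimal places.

0.0080

P(AgeGroup=60-74) = 0.054 + 0.027 + 0.067 + 0.054 = 0.202; P(Preference=OptC | AgeGroup=60-74) = 0.067/0.202 = 0.33168.
P(AgeGroup=45-59) = 0.015 + 0.135 + 0.112 + 0.084 = 0.346; P(Preference=OptC | AgeGroup=45-59) = 0.112/0.346 = 0.32370.
Difference = 0.0080.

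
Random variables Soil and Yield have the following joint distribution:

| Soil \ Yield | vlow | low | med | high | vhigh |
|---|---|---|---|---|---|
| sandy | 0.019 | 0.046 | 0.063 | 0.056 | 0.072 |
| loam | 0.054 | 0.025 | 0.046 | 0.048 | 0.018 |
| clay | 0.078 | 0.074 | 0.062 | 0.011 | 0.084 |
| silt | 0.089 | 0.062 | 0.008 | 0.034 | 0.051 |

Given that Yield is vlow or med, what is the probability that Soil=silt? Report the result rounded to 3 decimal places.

0.232

P(Yield=vlow) = 0.019 + 0.054 + 0.078 + 0.089 = 0.240.
P(Yield=med) = 0.063 + 0.046 + 0.062 + 0.008 = 0.179.
P(Yield ∈ {vlow, med}) = 0.240 + 0.179 = 0.419; P(Soil=silt, Yield ∈ {vlow, med}) = 0.089 + 0.008 = 0.097.
P(Soil=silt | Yield ∈ {vlow, med}) = 0.097/0.419 = 0.232.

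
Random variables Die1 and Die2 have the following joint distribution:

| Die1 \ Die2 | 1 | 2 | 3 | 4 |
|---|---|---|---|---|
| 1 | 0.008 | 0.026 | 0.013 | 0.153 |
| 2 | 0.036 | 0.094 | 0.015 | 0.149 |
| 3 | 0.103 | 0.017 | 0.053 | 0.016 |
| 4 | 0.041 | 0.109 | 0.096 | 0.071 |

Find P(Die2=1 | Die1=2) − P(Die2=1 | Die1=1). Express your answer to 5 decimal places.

0.08245

P(Die1=2) = 0.036 + 0.094 + 0.015 + 0.149 = 0.294; P(Die2=1 | Die1=2) = 0.036/0.294 = 0.122449.
P(Die1=1) = 0.008 + 0.026 + 0.013 + 0.153 = 0.200; P(Die2=1 | Die1=1) = 0.008/0.200 = 0.040000.
Difference = 0.08245.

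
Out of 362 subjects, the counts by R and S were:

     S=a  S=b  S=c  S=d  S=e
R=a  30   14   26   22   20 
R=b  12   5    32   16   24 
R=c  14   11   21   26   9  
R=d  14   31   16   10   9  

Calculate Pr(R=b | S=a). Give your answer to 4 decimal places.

0.1714

Total with S=a: 30 + 12 + 14 + 14 = 70.
P(R=b | S=a) = 12/70 = 0.1714.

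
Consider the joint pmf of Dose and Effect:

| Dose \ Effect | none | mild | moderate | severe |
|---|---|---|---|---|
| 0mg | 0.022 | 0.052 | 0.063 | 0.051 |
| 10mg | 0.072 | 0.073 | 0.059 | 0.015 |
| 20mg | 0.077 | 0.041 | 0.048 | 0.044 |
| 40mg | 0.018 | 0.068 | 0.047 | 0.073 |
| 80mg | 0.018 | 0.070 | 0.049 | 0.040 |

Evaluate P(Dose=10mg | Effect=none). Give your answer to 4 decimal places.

P(Effect=none) = 0.022 + 0.072 + 0.077 + 0.018 + 0.018 = 0.207.
P(Dose=10mg | Effect=none) = 0.072/0.207 = 0.3478.

0.3478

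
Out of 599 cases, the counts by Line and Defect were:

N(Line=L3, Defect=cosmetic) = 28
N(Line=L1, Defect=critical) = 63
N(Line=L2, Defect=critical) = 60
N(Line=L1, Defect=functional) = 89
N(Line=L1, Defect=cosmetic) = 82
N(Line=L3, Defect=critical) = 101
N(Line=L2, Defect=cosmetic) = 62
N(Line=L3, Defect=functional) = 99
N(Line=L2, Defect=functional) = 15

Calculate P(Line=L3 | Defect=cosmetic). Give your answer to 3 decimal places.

0.163

Total with Defect=cosmetic: 82 + 62 + 28 = 172.
P(Line=L3 | Defect=cosmetic) = 28/172 = 0.163.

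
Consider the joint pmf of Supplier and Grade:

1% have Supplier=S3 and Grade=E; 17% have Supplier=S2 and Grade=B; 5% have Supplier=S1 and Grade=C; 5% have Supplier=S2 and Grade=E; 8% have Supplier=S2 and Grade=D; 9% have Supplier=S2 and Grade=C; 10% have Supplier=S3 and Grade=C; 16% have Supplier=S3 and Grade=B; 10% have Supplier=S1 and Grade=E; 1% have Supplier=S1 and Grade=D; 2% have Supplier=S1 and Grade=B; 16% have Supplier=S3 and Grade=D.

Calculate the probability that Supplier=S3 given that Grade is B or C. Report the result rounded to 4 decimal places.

P(Grade=B) = 0.02 + 0.17 + 0.16 = 0.35.
P(Grade=C) = 0.05 + 0.09 + 0.10 = 0.24.
P(Grade ∈ {B, C}) = 0.35 + 0.24 = 0.59; P(Supplier=S3, Grade ∈ {B, C}) = 0.16 + 0.10 = 0.26.
P(Supplier=S3 | Grade ∈ {B, C}) = 0.26/0.59 = 0.4407.

0.4407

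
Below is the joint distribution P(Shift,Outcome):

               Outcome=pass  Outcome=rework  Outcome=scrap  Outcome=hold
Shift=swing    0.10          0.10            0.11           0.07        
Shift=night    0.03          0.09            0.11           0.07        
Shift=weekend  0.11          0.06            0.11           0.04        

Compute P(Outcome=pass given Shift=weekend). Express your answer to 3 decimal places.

0.344

P(Shift=weekend) = 0.11 + 0.06 + 0.11 + 0.04 = 0.32.
P(Outcome=pass | Shift=weekend) = 0.11/0.32 = 0.344.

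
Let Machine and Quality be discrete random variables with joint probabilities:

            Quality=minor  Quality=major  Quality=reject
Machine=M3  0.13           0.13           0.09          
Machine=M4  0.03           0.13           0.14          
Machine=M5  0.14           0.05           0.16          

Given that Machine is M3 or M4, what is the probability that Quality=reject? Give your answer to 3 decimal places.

P(Machine=M3) = 0.13 + 0.13 + 0.09 = 0.35.
P(Machine=M4) = 0.03 + 0.13 + 0.14 = 0.30.
P(Machine ∈ {M3, M4}) = 0.35 + 0.30 = 0.65; P(Quality=reject, Machine ∈ {M3, M4}) = 0.09 + 0.14 = 0.23.
P(Quality=reject | Machine ∈ {M3, M4}) = 0.23/0.65 = 0.354.

0.354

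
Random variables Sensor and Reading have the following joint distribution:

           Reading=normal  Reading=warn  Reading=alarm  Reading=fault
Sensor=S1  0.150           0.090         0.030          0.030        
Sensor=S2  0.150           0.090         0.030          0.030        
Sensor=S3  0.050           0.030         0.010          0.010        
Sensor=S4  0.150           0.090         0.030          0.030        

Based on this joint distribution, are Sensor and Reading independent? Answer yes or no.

Every cell satisfies P(Sensor,Reading) = P(Sensor)·P(Reading). For instance P(Sensor=S1) = 0.300, P(Reading=alarm) = 0.100, and 0.300×0.100 = 0.030 matches the joint entry. So Sensor and Reading are independent.

yes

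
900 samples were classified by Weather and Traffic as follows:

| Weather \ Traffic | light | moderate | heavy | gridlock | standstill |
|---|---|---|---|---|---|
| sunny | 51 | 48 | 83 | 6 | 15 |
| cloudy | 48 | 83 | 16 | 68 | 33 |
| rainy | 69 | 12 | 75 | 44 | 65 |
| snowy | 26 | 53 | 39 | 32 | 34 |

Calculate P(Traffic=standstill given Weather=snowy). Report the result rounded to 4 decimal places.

Total with Weather=snowy: 26 + 53 + 39 + 32 + 34 = 184.
P(Traffic=standstill | Weather=snowy) = 34/184 = 0.1848.

0.1848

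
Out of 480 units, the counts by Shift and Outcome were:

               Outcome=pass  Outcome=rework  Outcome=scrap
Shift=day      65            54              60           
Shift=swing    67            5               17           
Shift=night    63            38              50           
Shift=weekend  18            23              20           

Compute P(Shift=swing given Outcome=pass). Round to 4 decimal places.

0.3146

Total with Outcome=pass: 65 + 67 + 63 + 18 = 213.
P(Shift=swing | Outcome=pass) = 67/213 = 0.3146.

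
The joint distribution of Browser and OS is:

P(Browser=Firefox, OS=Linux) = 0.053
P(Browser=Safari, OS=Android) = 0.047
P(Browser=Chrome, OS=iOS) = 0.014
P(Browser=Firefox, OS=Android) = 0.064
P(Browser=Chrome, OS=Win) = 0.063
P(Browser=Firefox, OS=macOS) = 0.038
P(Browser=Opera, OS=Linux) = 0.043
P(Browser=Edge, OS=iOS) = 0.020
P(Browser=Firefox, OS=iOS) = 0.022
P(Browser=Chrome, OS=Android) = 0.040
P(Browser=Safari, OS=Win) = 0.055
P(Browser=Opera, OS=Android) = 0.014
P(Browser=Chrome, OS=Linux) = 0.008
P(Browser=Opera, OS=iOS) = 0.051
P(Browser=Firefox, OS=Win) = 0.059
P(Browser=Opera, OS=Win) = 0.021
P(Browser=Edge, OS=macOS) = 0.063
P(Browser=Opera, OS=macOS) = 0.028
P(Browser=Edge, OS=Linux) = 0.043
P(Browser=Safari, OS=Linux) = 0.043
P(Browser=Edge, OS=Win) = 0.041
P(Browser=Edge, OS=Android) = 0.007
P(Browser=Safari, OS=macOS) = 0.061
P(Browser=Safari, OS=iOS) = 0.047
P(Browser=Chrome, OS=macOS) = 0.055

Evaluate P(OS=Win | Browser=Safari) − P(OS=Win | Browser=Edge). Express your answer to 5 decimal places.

P(Browser=Safari) = 0.055 + 0.061 + 0.043 + 0.047 + 0.047 = 0.253; P(OS=Win | Browser=Safari) = 0.055/0.253 = 0.217391.
P(Browser=Edge) = 0.041 + 0.063 + 0.043 + 0.020 + 0.007 = 0.174; P(OS=Win | Browser=Edge) = 0.041/0.174 = 0.235632.
Difference = -0.01824.

-0.01824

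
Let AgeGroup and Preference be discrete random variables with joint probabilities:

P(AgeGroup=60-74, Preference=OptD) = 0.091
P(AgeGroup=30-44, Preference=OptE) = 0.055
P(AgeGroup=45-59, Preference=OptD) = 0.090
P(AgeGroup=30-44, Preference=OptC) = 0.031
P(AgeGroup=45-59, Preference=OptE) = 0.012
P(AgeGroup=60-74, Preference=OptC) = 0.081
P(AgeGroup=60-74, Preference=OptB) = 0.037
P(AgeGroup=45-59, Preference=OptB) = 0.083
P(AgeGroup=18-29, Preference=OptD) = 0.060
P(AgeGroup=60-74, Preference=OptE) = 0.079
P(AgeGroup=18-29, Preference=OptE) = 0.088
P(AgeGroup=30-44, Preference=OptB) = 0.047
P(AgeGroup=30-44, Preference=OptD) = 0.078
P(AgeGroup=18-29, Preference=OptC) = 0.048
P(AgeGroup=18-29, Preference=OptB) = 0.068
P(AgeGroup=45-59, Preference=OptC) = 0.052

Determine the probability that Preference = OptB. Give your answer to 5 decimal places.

0.23500

P(Preference=OptB) = 0.068 + 0.047 + 0.083 + 0.037 = 0.235.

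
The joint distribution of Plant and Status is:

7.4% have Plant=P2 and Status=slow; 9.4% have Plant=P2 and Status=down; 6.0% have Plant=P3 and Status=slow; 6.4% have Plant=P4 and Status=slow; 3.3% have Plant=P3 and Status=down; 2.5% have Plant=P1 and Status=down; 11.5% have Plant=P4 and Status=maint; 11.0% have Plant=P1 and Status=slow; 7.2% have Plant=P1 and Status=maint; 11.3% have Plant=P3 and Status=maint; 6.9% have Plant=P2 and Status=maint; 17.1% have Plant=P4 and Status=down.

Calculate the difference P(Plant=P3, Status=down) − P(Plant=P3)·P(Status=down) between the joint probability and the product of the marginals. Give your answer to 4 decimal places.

-0.0335

P(Plant=P3) = 0.060 + 0.033 + 0.113 = 0.206.
P(Status=down) = 0.025 + 0.094 + 0.033 + 0.171 = 0.323.
P(Plant=P3, Status=down) − P(Plant=P3)P(Status=down) = 0.033 − 0.206×0.323 = -0.0335.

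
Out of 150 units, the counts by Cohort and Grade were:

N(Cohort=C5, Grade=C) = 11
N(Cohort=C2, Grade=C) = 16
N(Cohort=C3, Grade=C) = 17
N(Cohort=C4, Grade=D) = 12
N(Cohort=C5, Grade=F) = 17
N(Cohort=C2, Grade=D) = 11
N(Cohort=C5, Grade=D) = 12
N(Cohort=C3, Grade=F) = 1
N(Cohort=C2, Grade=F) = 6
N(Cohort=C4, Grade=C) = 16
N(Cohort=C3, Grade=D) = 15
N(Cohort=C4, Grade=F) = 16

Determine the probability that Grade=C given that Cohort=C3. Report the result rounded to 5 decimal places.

Total with Cohort=C3: 17 + 15 + 1 = 33.
P(Grade=C | Cohort=C3) = 17/33 = 0.51515.

0.51515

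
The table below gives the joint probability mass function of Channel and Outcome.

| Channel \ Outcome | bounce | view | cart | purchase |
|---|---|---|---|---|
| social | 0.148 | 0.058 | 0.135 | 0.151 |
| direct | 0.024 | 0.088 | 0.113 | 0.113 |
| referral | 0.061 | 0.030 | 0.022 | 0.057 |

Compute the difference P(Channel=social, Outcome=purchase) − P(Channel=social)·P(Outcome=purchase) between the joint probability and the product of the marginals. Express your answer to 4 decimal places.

-0.0069

P(Channel=social) = 0.148 + 0.058 + 0.135 + 0.151 = 0.492.
P(Outcome=purchase) = 0.151 + 0.113 + 0.057 = 0.321.
P(Channel=social, Outcome=purchase) − P(Channel=social)P(Outcome=purchase) = 0.151 − 0.492×0.321 = -0.0069.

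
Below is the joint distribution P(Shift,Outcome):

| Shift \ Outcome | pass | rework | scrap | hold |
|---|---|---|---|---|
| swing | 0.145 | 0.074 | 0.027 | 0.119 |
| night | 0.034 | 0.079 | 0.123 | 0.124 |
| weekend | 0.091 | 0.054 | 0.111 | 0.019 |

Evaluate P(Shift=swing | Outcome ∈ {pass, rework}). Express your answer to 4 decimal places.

P(Outcome=pass) = 0.145 + 0.034 + 0.091 = 0.270.
P(Outcome=rework) = 0.074 + 0.079 + 0.054 = 0.207.
P(Outcome ∈ {pass, rework}) = 0.270 + 0.207 = 0.477; P(Shift=swing, Outcome ∈ {pass, rework}) = 0.145 + 0.074 = 0.219.
P(Shift=swing | Outcome ∈ {pass, rework}) = 0.219/0.477 = 0.4591.

0.4591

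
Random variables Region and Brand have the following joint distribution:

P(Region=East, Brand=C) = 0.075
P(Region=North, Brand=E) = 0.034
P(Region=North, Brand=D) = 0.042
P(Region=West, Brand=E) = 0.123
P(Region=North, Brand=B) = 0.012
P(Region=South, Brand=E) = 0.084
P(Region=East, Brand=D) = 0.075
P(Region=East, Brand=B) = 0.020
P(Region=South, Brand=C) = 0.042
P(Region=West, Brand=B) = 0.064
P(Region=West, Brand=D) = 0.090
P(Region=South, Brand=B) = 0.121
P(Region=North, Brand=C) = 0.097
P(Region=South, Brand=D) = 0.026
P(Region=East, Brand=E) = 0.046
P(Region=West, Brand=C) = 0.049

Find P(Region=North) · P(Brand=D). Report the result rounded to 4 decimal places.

P(Region=North) = 0.012 + 0.097 + 0.042 + 0.034 = 0.185.
P(Brand=D) = 0.042 + 0.026 + 0.075 + 0.090 = 0.233.
Product: 0.185 × 0.233 = 0.0431.

0.0431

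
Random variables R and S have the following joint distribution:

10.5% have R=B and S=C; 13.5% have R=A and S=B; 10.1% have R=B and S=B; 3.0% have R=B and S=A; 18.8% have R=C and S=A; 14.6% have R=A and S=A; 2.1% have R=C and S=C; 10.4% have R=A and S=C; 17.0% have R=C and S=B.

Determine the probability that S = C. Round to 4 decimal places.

0.2300

P(S=C) = 0.104 + 0.105 + 0.021 = 0.230.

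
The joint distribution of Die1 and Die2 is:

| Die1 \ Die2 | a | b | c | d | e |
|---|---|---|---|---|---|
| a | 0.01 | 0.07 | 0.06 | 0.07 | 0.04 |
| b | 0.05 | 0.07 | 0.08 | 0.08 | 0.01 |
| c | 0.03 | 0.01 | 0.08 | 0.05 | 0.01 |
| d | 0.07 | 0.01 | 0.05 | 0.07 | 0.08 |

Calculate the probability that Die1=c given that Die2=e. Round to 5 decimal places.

P(Die2=e) = 0.04 + 0.01 + 0.01 + 0.08 = 0.14.
P(Die1=c | Die2=e) = 0.01/0.14 = 0.07143.

0.07143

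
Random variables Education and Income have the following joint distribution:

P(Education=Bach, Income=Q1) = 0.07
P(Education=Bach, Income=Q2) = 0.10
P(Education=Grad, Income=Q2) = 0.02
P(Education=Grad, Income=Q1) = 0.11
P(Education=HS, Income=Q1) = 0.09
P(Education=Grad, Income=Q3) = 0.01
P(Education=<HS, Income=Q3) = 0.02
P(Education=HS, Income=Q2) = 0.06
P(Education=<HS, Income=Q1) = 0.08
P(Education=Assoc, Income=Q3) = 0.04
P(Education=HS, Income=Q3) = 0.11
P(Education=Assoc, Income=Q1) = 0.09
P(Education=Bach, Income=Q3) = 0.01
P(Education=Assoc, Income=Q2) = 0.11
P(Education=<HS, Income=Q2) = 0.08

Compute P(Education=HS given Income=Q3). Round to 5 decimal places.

P(Income=Q3) = 0.02 + 0.11 + 0.04 + 0.01 + 0.01 = 0.19.
P(Education=HS | Income=Q3) = 0.11/0.19 = 0.57895.

0.57895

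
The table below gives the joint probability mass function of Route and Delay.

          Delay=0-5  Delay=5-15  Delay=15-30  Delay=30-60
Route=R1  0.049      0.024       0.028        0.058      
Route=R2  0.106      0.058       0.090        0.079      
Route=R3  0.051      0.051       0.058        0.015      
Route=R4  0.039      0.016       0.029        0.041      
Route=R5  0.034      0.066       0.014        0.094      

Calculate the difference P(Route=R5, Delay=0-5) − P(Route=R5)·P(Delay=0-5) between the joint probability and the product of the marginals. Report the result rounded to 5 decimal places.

P(Route=R5) = 0.034 + 0.066 + 0.014 + 0.094 = 0.208.
P(Delay=0-5) = 0.049 + 0.106 + 0.051 + 0.039 + 0.034 = 0.279.
P(Route=R5, Delay=0-5) − P(Route=R5)P(Delay=0-5) = 0.034 − 0.208×0.279 = -0.02403.

-0.02403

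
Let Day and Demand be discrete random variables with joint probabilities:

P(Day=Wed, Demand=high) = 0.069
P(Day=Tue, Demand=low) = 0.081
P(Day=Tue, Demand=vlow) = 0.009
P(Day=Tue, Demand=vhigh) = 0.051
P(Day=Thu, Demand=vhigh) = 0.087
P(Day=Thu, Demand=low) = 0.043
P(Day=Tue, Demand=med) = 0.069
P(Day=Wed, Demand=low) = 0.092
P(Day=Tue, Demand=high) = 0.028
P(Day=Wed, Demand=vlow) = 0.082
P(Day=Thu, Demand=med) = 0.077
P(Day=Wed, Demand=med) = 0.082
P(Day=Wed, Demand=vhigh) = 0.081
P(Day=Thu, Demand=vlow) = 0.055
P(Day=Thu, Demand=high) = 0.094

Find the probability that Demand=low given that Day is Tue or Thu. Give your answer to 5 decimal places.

P(Day=Tue) = 0.009 + 0.081 + 0.069 + 0.028 + 0.051 = 0.238.
P(Day=Thu) = 0.055 + 0.043 + 0.077 + 0.094 + 0.087 = 0.356.
P(Day ∈ {Tue, Thu}) = 0.238 + 0.356 = 0.594; P(Demand=low, Day ∈ {Tue, Thu}) = 0.081 + 0.043 = 0.124.
P(Demand=low | Day ∈ {Tue, Thu}) = 0.124/0.594 = 0.20875.

0.20875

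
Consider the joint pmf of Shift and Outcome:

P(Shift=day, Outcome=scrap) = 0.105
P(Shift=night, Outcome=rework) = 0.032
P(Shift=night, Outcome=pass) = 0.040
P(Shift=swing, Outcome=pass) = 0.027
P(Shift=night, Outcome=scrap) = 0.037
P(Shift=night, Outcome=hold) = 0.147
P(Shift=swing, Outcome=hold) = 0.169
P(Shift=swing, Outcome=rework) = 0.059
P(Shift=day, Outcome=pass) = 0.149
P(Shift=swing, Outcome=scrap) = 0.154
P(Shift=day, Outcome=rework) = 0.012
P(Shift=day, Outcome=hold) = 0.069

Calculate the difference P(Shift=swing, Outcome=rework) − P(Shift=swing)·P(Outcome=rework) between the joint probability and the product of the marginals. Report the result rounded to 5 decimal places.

P(Shift=swing) = 0.027 + 0.059 + 0.154 + 0.169 = 0.409.
P(Outcome=rework) = 0.012 + 0.059 + 0.032 = 0.103.
P(Shift=swing, Outcome=rework) − P(Shift=swing)P(Outcome=rework) = 0.059 − 0.409×0.103 = 0.01687.

0.01687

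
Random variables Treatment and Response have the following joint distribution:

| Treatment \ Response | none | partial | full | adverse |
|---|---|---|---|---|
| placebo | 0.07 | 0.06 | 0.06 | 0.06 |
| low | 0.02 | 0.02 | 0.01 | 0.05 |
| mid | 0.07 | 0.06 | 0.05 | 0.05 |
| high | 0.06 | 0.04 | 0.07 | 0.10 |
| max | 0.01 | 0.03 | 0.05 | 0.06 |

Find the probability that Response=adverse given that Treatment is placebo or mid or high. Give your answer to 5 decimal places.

P(Treatment=placebo) = 0.07 + 0.06 + 0.06 + 0.06 = 0.25.
P(Treatment=mid) = 0.07 + 0.06 + 0.05 + 0.05 = 0.23.
P(Treatment=high) = 0.06 + 0.04 + 0.07 + 0.10 = 0.27.
P(Treatment ∈ {placebo, mid, high}) = 0.25 + 0.23 + 0.27 = 0.75; P(Response=adverse, Treatment ∈ {placebo, mid, high}) = 0.06 + 0.05 + 0.10 = 0.21.
P(Response=adverse | Treatment ∈ {placebo, mid, high}) = 0.21/0.75 = 0.28000.

0.28000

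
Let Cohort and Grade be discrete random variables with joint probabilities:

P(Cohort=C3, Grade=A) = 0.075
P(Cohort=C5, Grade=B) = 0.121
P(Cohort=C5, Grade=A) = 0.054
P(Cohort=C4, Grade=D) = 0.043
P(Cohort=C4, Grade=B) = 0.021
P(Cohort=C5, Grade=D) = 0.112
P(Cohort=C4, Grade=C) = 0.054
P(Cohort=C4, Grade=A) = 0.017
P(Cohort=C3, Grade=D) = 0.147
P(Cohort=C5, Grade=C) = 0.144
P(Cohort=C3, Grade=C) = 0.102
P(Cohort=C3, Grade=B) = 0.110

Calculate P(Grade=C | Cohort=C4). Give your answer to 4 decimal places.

0.4000

P(Cohort=C4) = 0.017 + 0.021 + 0.054 + 0.043 = 0.135.
P(Grade=C | Cohort=C4) = 0.054/0.135 = 0.4000.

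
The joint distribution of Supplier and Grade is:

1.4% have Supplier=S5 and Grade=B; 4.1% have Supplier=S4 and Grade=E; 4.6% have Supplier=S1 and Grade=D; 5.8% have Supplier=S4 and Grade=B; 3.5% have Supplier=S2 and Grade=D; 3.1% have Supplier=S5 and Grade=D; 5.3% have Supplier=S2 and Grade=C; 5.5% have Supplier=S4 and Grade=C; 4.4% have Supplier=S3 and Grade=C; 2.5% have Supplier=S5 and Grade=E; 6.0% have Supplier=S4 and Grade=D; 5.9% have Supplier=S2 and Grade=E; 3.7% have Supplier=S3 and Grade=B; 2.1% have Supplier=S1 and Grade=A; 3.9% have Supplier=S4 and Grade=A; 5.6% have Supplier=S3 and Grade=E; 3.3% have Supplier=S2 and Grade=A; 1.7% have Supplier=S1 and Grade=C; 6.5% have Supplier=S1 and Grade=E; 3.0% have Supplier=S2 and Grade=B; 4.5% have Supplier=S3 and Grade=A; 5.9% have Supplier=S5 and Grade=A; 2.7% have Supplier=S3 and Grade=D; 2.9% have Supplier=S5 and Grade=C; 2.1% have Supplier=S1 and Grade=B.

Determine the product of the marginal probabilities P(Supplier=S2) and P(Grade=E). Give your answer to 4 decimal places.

P(Supplier=S2) = 0.033 + 0.030 + 0.053 + 0.035 + 0.059 = 0.210.
P(Grade=E) = 0.065 + 0.059 + 0.056 + 0.041 + 0.025 = 0.246.
Product: 0.210 × 0.246 = 0.0517.

0.0517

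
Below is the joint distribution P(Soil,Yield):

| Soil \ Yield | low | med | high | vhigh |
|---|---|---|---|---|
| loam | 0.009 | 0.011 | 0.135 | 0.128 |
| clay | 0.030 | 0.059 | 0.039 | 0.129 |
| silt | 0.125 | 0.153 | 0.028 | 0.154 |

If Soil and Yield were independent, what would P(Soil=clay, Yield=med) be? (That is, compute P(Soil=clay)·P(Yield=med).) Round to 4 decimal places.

P(Soil=clay) = 0.030 + 0.059 + 0.039 + 0.129 = 0.257.
P(Yield=med) = 0.011 + 0.059 + 0.153 = 0.223.
Product: 0.257 × 0.223 = 0.0573.

0.0573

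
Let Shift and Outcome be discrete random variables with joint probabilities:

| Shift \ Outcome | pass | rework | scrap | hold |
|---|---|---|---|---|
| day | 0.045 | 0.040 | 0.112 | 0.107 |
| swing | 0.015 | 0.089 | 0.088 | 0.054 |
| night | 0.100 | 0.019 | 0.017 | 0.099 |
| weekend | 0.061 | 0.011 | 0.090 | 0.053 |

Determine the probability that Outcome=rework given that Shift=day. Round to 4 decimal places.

P(Shift=day) = 0.045 + 0.040 + 0.112 + 0.107 = 0.304.
P(Outcome=rework | Shift=day) = 0.040/0.304 = 0.1316.

0.1316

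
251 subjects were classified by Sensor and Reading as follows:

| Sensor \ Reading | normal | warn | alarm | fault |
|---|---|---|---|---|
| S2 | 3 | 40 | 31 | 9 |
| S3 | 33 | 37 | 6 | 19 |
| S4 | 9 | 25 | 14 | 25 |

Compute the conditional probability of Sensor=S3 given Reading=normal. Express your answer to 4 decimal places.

Total with Reading=normal: 3 + 33 + 9 = 45.
P(Sensor=S3 | Reading=normal) = 33/45 = 0.7333.

0.7333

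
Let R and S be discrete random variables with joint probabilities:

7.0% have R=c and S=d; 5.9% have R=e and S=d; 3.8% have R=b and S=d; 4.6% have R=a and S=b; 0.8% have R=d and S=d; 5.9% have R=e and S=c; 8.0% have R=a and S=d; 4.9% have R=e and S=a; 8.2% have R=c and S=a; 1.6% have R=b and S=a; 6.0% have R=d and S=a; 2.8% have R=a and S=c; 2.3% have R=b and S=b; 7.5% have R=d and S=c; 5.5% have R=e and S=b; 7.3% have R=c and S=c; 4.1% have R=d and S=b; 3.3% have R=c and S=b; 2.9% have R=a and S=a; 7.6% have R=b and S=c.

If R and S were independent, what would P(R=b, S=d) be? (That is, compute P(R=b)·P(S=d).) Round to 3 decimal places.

P(R=b) = 0.016 + 0.023 + 0.076 + 0.038 = 0.153.
P(S=d) = 0.080 + 0.038 + 0.070 + 0.008 + 0.059 = 0.255.
Product: 0.153 × 0.255 = 0.039.

0.039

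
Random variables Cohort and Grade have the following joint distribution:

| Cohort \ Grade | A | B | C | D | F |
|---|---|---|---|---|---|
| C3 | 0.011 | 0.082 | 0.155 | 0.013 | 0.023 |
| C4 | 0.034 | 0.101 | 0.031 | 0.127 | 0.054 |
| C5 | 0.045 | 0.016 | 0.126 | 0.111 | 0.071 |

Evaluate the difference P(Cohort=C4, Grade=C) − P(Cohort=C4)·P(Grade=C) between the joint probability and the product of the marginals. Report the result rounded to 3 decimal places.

P(Cohort=C4) = 0.034 + 0.101 + 0.031 + 0.127 + 0.054 = 0.347.
P(Grade=C) = 0.155 + 0.031 + 0.126 = 0.312.
P(Cohort=C4, Grade=C) − P(Cohort=C4)P(Grade=C) = 0.031 − 0.347×0.312 = -0.077.

-0.077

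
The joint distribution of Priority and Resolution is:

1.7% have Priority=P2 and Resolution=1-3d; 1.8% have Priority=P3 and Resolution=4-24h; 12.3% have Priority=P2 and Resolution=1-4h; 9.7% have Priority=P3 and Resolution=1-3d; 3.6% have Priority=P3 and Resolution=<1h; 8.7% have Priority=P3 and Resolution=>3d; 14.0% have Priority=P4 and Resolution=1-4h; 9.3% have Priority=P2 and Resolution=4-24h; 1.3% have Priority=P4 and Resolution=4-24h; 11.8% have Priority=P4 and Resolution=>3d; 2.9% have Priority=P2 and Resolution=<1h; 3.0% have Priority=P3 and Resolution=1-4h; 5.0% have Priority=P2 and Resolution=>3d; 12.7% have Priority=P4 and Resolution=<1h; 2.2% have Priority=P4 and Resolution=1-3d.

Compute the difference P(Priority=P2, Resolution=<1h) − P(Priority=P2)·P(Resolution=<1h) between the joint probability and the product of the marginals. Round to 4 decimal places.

-0.0309

P(Priority=P2) = 0.029 + 0.123 + 0.093 + 0.017 + 0.050 = 0.312.
P(Resolution=<1h) = 0.029 + 0.036 + 0.127 = 0.192.
P(Priority=P2, Resolution=<1h) − P(Priority=P2)P(Resolution=<1h) = 0.029 − 0.312×0.192 = -0.0309.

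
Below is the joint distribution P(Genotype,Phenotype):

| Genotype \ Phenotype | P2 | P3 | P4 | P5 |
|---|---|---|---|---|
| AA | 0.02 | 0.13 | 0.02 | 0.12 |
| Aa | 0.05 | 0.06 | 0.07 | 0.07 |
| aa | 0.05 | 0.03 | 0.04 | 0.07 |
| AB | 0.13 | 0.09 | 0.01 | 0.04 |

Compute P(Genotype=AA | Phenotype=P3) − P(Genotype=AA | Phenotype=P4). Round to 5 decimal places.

0.27650

P(Phenotype=P3) = 0.13 + 0.06 + 0.03 + 0.09 = 0.31; P(Genotype=AA | Phenotype=P3) = 0.13/0.31 = 0.419355.
P(Phenotype=P4) = 0.02 + 0.07 + 0.04 + 0.01 = 0.14; P(Genotype=AA | Phenotype=P4) = 0.02/0.14 = 0.142857.
Difference = 0.27650.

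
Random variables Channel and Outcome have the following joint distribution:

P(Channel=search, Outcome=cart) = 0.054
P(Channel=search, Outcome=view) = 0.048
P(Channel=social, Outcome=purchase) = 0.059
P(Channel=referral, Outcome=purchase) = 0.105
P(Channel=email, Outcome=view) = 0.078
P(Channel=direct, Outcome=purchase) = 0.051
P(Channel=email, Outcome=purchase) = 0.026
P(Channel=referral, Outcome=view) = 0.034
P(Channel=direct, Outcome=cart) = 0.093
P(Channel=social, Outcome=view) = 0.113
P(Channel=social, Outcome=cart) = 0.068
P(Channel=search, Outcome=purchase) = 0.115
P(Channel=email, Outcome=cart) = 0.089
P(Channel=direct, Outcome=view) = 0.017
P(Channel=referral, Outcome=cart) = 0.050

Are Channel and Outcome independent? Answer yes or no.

P(Channel=social) = 0.240 and P(Outcome=view) = 0.290, so their product is 0.06960, but P(Channel=social, Outcome=view) = 0.113. Since these differ, Channel and Outcome are not independent.

no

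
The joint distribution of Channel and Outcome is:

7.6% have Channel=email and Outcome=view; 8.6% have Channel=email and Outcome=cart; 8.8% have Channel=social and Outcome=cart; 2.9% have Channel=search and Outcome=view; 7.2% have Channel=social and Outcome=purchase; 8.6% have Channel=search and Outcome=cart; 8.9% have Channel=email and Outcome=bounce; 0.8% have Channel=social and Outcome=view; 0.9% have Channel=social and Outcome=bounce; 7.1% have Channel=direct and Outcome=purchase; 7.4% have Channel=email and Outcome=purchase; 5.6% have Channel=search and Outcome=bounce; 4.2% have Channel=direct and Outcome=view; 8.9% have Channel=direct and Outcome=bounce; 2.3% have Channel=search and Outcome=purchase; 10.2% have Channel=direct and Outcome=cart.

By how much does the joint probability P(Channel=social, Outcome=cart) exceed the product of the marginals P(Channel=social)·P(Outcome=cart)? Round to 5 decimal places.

P(Channel=social) = 0.009 + 0.008 + 0.088 + 0.072 = 0.177.
P(Outcome=cart) = 0.086 + 0.086 + 0.088 + 0.102 = 0.362.
P(Channel=social, Outcome=cart) − P(Channel=social)P(Outcome=cart) = 0.088 − 0.177×0.362 = 0.02393.

0.02393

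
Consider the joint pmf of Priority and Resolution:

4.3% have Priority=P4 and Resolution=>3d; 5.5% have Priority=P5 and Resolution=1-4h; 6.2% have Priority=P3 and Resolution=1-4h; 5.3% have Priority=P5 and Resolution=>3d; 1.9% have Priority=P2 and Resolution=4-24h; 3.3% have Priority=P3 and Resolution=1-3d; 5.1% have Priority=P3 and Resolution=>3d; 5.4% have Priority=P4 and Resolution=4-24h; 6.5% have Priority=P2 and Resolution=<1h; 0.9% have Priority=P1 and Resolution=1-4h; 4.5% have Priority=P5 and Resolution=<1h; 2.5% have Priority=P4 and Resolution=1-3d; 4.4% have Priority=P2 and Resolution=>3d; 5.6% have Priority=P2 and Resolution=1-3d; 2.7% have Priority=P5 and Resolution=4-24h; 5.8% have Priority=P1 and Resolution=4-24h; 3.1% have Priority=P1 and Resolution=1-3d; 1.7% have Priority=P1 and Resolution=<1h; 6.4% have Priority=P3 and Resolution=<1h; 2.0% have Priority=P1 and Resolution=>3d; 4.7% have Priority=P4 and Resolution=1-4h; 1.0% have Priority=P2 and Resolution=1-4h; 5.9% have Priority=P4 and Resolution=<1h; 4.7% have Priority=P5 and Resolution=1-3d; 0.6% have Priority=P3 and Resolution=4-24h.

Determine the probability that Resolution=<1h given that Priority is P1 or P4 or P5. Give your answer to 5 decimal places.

P(Priority=P1) = 0.017 + 0.009 + 0.058 + 0.031 + 0.020 = 0.135.
P(Priority=P4) = 0.059 + 0.047 + 0.054 + 0.025 + 0.043 = 0.228.
P(Priority=P5) = 0.045 + 0.055 + 0.027 + 0.047 + 0.053 = 0.227.
P(Priority ∈ {P1, P4, P5}) = 0.135 + 0.228 + 0.227 = 0.590; P(Resolution=<1h, Priority ∈ {P1, P4, P5}) = 0.017 + 0.059 + 0.045 = 0.121.
P(Resolution=<1h | Priority ∈ {P1, P4, P5}) = 0.121/0.590 = 0.20508.

0.20508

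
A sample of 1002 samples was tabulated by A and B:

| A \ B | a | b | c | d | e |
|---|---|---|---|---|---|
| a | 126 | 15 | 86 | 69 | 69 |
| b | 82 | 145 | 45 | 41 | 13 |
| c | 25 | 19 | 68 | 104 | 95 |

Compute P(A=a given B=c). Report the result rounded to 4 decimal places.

Total with B=c: 86 + 45 + 68 = 199.
P(A=a | B=c) = 86/199 = 0.4322.

0.4322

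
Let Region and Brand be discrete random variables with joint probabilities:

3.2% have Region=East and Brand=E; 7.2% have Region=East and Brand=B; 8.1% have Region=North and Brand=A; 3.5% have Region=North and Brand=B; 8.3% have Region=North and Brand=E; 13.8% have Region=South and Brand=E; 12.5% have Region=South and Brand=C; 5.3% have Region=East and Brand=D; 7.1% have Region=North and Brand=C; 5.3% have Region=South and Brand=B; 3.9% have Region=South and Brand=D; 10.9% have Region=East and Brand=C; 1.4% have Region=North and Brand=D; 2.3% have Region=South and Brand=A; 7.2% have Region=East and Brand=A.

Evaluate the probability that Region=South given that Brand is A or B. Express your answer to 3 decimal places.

P(Brand=A) = 0.081 + 0.023 + 0.072 = 0.176.
P(Brand=B) = 0.035 + 0.053 + 0.072 = 0.160.
P(Brand ∈ {A, B}) = 0.176 + 0.160 = 0.336; P(Region=South, Brand ∈ {A, B}) = 0.023 + 0.053 = 0.076.
P(Region=South | Brand ∈ {A, B}) = 0.076/0.336 = 0.226.

0.226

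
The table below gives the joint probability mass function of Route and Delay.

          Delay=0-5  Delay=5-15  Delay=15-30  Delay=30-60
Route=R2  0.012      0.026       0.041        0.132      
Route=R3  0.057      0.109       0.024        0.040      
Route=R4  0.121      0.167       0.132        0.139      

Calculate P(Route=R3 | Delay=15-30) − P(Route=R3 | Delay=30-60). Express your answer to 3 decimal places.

P(Delay=15-30) = 0.041 + 0.024 + 0.132 = 0.197; P(Route=R3 | Delay=15-30) = 0.024/0.197 = 0.1218.
P(Delay=30-60) = 0.132 + 0.040 + 0.139 = 0.311; P(Route=R3 | Delay=30-60) = 0.040/0.311 = 0.1286.
Difference = -0.007.

-0.007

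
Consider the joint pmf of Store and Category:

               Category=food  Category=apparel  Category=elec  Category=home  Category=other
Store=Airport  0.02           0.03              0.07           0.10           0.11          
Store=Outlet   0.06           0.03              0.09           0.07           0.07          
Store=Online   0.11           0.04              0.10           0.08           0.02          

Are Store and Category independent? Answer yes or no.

no

P(Store=Online) = 0.35 and P(Category=other) = 0.20, so their product is 0.0700, but P(Store=Online, Category=other) = 0.02. Since these differ, Store and Category are not independent.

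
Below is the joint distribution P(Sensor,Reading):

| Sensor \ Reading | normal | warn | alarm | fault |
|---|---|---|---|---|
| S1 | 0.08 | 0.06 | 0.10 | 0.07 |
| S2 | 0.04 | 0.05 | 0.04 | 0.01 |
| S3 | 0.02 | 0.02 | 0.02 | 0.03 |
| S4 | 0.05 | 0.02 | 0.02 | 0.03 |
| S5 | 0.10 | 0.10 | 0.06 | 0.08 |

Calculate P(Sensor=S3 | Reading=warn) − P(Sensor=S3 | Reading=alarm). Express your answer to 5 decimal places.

P(Reading=warn) = 0.06 + 0.05 + 0.02 + 0.02 + 0.10 = 0.25; P(Sensor=S3 | Reading=warn) = 0.02/0.25 = 0.080000.
P(Reading=alarm) = 0.10 + 0.04 + 0.02 + 0.02 + 0.06 = 0.24; P(Sensor=S3 | Reading=alarm) = 0.02/0.24 = 0.083333.
Difference = -0.00333.

-0.00333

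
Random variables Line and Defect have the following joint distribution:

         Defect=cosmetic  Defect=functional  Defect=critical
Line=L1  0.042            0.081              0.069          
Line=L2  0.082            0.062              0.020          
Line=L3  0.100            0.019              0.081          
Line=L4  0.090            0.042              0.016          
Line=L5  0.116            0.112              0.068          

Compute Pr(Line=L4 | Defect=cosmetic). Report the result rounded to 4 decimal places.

P(Defect=cosmetic) = 0.042 + 0.082 + 0.100 + 0.090 + 0.116 = 0.430.
P(Line=L4 | Defect=cosmetic) = 0.090/0.430 = 0.2093.

0.2093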